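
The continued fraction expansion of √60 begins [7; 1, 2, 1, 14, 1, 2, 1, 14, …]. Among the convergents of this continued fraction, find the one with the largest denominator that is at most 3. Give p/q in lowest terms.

23/3

a_0 = 7: 7/1  (≤ bound)
a_1 = 1: 8/1  (≤ bound)
a_2 = 2: 23/3  (≤ bound)
a_3 = 1: 31/4  (> 3, stop)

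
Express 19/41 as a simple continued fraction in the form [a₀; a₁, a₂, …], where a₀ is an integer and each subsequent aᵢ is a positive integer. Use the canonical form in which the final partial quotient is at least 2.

Run the Euclidean algorithm, recording each quotient:
19 ÷ 41 → quotient 0, remainder 19
41 ÷ 19 → quotient 2, remainder 3
19 ÷ 3 → quotient 6, remainder 1
3 ÷ 1 → quotient 3, remainder 0

[0; 2, 6, 3]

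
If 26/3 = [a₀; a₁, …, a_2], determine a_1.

1

26 ÷ 3 → quotient 8, remainder 2
3 ÷ 2 → quotient 1, remainder 1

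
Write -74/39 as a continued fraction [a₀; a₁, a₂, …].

Run the Euclidean algorithm, recording each quotient:
⌊-74/39⌋ = -2, remainder 4
⌊39/4⌋ = 9, remainder 3
⌊4/3⌋ = 1, remainder 1
⌊3/1⌋ = 3, remainder 0

[-2; 9, 1, 3]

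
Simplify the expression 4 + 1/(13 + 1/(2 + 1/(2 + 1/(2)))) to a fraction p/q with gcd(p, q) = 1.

656/161

a_0 = 4: 4/1
a_1 = 13: 53/13
a_2 = 2: 110/27
a_3 = 2: 273/67
a_4 = 2: 656/161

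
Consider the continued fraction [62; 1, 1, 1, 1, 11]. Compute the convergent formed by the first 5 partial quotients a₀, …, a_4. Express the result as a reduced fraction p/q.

Build up convergents one term at a time:
a_0 = 62: 62/1
a_1 = 1: 63/1
a_2 = 1: 125/2
a_3 = 1: 188/3
a_4 = 1: 313/5

313/5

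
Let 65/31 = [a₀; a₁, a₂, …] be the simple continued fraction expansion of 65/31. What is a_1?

Run the Euclidean algorithm, recording each quotient:
65 ÷ 31 → quotient 2, remainder 3
31 ÷ 3 → quotient 10, remainder 1

10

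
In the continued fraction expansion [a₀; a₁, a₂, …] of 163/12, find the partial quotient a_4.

Apply division with remainder until the remainder is 0:
⌊163/12⌋ = 13, remainder 7
⌊12/7⌋ = 1, remainder 5
⌊7/5⌋ = 1, remainder 2
⌊5/2⌋ = 2, remainder 1
⌊2/1⌋ = 2, remainder 0

2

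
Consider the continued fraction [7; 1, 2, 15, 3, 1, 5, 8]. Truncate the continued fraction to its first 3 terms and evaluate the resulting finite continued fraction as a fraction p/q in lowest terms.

23/3

Start with 2.
1 + 1/(2/1) = 1 + 1/2 = 3/2
7 + 1/(3/2) = 7 + 2/3 = 23/3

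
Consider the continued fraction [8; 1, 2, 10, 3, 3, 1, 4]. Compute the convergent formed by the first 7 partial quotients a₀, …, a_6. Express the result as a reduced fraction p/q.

Start with 1.
3 + 1/(1/1) = 3 + 1/1 = 4/1
3 + 1/(4/1) = 3 + 1/4 = 13/4
10 + 1/(13/4) = 10 + 4/13 = 134/13
2 + 1/(134/13) = 2 + 13/134 = 281/134
1 + 1/(281/134) = 1 + 134/281 = 415/281
8 + 1/(415/281) = 8 + 281/415 = 3601/415

3601/415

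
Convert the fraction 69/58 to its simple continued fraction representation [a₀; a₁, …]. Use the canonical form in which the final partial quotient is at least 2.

⌊69/58⌋ = 1, remainder 11
⌊58/11⌋ = 5, remainder 3
⌊11/3⌋ = 3, remainder 2
⌊3/2⌋ = 1, remainder 1
⌊2/1⌋ = 2, remainder 0

[1; 5, 3, 1, 2]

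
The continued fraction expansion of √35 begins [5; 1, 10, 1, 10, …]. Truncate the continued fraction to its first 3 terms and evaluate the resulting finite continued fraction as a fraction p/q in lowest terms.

Start with 10.
1 + 1/(10/1) = 1 + 1/10 = 11/10
5 + 1/(11/10) = 5 + 10/11 = 65/11

65/11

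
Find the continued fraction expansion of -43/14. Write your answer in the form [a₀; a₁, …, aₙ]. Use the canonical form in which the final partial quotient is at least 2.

[-4; 1, 13]

⌊-43/14⌋ = -4, remainder 13
⌊14/13⌋ = 1, remainder 1
⌊13/1⌋ = 13, remainder 0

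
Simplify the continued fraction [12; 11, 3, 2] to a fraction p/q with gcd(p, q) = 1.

Start with 2.
3 + 1/(2/1) = 3 + 1/2 = 7/2
11 + 1/(7/2) = 11 + 2/7 = 79/7
12 + 1/(79/7) = 12 + 7/79 = 955/79

955/79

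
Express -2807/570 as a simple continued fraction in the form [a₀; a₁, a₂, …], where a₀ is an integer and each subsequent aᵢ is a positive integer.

[-5; 13, 3, 1, 10]

-2807 ÷ 570 → quotient -5, remainder 43
570 ÷ 43 → quotient 13, remainder 11
43 ÷ 11 → quotient 3, remainder 10
11 ÷ 10 → quotient 1, remainder 1
10 ÷ 1 → quotient 10, remainder 0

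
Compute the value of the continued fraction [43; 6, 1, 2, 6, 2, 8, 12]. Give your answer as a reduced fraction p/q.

1212591/28102

Start with 12.
8 + 1/(12/1) = 8 + 1/12 = 97/12
2 + 1/(97/12) = 2 + 12/97 = 206/97
6 + 1/(206/97) = 6 + 97/206 = 1333/206
2 + 1/(1333/206) = 2 + 206/1333 = 2872/1333
1 + 1/(2872/1333) = 1 + 1333/2872 = 4205/2872
6 + 1/(4205/2872) = 6 + 2872/4205 = 28102/4205
43 + 1/(28102/4205) = 43 + 4205/28102 = 1212591/28102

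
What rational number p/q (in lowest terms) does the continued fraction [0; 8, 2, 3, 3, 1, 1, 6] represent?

a_0 = 0: 0/1
a_1 = 8: 1/8
a_2 = 2: 2/17
a_3 = 3: 7/59
a_4 = 3: 23/194
a_5 = 1: 30/253
a_6 = 1: 53/447
a_7 = 6: 348/2935

348/2935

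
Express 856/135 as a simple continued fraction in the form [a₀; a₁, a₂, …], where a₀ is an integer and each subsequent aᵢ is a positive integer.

Run the Euclidean algorithm, recording each quotient:
856 ÷ 135 → quotient 6, remainder 46
135 ÷ 46 → quotient 2, remainder 43
46 ÷ 43 → quotient 1, remainder 3
43 ÷ 3 → quotient 14, remainder 1
3 ÷ 1 → quotient 3, remainder 0

[6; 2, 1, 14, 3]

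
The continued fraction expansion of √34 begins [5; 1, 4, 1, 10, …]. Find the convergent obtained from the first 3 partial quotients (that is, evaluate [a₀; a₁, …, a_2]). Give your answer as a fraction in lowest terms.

29/5

Start with 4.
1 + 1/(4/1) = 1 + 1/4 = 5/4
5 + 1/(5/4) = 5 + 4/5 = 29/5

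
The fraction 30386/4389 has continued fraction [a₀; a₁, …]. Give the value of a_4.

Apply division with remainder until the remainder is 0:
30386 = 6·4389 + 4052, so a_0 = 6
4389 = 1·4052 + 337, so a_1 = 1
4052 = 12·337 + 8, so a_2 = 12
337 = 42·8 + 1, so a_3 = 42
8 = 8·1 + 0, so a_4 = 8

8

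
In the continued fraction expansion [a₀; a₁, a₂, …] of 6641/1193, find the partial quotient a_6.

39

6641 = 5·1193 + 676, so a_0 = 5
1193 = 1·676 + 517, so a_1 = 1
676 = 1·517 + 159, so a_2 = 1
517 = 3·159 + 40, so a_3 = 3
159 = 3·40 + 39, so a_4 = 3
40 = 1·39 + 1, so a_5 = 1
39 = 39·1 + 0, so a_6 = 39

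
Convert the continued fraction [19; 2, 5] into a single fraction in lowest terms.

214/11

Use the convergent recurrence hₖ = aₖ·hₖ₋₁ + hₖ₋₂ (and likewise for the denominators kₖ):
a_0 = 19: 19/1
a_1 = 2: 39/2
a_2 = 5: 214/11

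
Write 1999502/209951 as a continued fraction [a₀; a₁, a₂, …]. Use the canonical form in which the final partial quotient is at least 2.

Run the Euclidean algorithm, recording each quotient:
⌊1999502/209951⌋ = 9, remainder 109943
⌊209951/109943⌋ = 1, remainder 100008
⌊109943/100008⌋ = 1, remainder 9935
⌊100008/9935⌋ = 10, remainder 658
⌊9935/658⌋ = 15, remainder 65
⌊658/65⌋ = 10, remainder 8
⌊65/8⌋ = 8, remainder 1
⌊8/1⌋ = 8, remainder 0

[9; 1, 1, 10, 15, 10, 8, 8]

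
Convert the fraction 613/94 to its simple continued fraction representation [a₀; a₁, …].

Repeatedly divide and take the remainder:
613 = 6·94 + 49, so a_0 = 6
94 = 1·49 + 45, so a_1 = 1
49 = 1·45 + 4, so a_2 = 1
45 = 11·4 + 1, so a_3 = 11
4 = 4·1 + 0, so a_4 = 4

[6; 1, 1, 11, 4]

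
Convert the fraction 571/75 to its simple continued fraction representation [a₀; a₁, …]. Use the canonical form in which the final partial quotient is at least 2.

Apply division with remainder until the remainder is 0:
571 ÷ 75 → quotient 7, remainder 46
75 ÷ 46 → quotient 1, remainder 29
46 ÷ 29 → quotient 1, remainder 17
29 ÷ 17 → quotient 1, remainder 12
17 ÷ 12 → quotient 1, remainder 5
12 ÷ 5 → quotient 2, remainder 2
5 ÷ 2 → quotient 2, remainder 1
2 ÷ 1 → quotient 2, remainder 0

[7; 1, 1, 1, 1, 2, 2, 2]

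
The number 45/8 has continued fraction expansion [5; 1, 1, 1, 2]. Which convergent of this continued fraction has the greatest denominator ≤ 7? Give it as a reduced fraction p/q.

17/3

a_0 = 5: 5/1  (≤ bound)
a_1 = 1: 6/1  (≤ bound)
a_2 = 1: 11/2  (≤ bound)
a_3 = 1: 17/3  (≤ bound)
a_4 = 2: 45/8  (> 7, stop)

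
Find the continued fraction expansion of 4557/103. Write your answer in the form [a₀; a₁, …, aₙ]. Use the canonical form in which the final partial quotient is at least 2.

[44; 4, 8, 3]

Apply division with remainder until the remainder is 0:
⌊4557/103⌋ = 44, remainder 25
⌊103/25⌋ = 4, remainder 3
⌊25/3⌋ = 8, remainder 1
⌊3/1⌋ = 3, remainder 0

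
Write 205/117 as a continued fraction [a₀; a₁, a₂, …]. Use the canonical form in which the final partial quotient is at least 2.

[1; 1, 3, 29]

Apply division with remainder until the remainder is 0:
205 ÷ 117 → quotient 1, remainder 88
117 ÷ 88 → quotient 1, remainder 29
88 ÷ 29 → quotient 3, remainder 1
29 ÷ 1 → quotient 29, remainder 0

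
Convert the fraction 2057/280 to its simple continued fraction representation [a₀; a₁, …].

[7; 2, 1, 7, 1, 4, 2]

2057 = 7·280 + 97, so a_0 = 7
280 = 2·97 + 86, so a_1 = 2
97 = 1·86 + 11, so a_2 = 1
86 = 7·11 + 9, so a_3 = 7
11 = 1·9 + 2, so a_4 = 1
9 = 4·2 + 1, so a_5 = 4
2 = 2·1 + 0, so a_6 = 2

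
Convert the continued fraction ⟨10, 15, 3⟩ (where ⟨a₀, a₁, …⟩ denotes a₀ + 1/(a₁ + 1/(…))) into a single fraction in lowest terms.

463/46

a_0 = 10: 10/1
a_1 = 15: 151/15
a_2 = 3: 463/46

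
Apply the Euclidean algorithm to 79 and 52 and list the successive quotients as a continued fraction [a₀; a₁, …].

Repeatedly divide and take the remainder:
79 = 1·52 + 27, so a_0 = 1
52 = 1·27 + 25, so a_1 = 1
27 = 1·25 + 2, so a_2 = 1
25 = 12·2 + 1, so a_3 = 12
2 = 2·1 + 0, so a_4 = 2

[1; 1, 1, 12, 2]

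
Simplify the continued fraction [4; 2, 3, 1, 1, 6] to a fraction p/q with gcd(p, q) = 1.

Compute successive convergents:
a_0 = 4: 4/1
a_1 = 2: 9/2
a_2 = 3: 31/7
a_3 = 1: 40/9
a_4 = 1: 71/16
a_5 = 6: 466/105

466/105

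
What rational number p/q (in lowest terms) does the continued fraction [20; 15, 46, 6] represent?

a_0 = 20: 20/1
a_1 = 15: 301/15
a_2 = 46: 13866/691
a_3 = 6: 83497/4161

83497/4161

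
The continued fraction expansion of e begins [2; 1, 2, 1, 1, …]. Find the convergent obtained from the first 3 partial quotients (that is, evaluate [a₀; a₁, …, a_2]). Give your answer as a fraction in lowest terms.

Start with 2.
1 + 1/(2/1) = 1 + 1/2 = 3/2
2 + 1/(3/2) = 2 + 2/3 = 8/3

8/3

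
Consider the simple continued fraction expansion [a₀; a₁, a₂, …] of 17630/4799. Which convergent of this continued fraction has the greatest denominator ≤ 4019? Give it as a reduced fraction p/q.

349/95

a_0 = 3: 3/1  (≤ bound)
a_1 = 1: 4/1  (≤ bound)
a_2 = 2: 11/3  (≤ bound)
a_3 = 15: 169/46  (≤ bound)
a_4 = 1: 180/49  (≤ bound)
a_5 = 1: 349/95  (≤ bound)
a_6 = 50: 17630/4799  (> 4019, stop)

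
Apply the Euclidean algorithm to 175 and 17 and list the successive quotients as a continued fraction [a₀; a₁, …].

[10; 3, 2, 2]

⌊175/17⌋ = 10, remainder 5
⌊17/5⌋ = 3, remainder 2
⌊5/2⌋ = 2, remainder 1
⌊2/1⌋ = 2, remainder 0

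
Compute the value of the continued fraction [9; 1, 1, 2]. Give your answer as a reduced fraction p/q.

48/5

Use the convergent recurrence hₖ = aₖ·hₖ₋₁ + hₖ₋₂ (and likewise for the denominators kₖ):
a_0 = 9: 9/1
a_1 = 1: 10/1
a_2 = 1: 19/2
a_3 = 2: 48/5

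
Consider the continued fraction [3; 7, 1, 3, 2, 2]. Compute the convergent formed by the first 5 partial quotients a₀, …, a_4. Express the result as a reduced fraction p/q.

Use the convergent recurrence hₖ = aₖ·hₖ₋₁ + hₖ₋₂ (and likewise for the denominators kₖ):
a_0 = 3: 3/1
a_1 = 7: 22/7
a_2 = 1: 25/8
a_3 = 3: 97/31
a_4 = 2: 219/70

219/70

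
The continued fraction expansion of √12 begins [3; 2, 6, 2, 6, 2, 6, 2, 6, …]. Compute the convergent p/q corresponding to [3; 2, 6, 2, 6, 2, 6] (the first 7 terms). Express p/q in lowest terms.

Collapse the nested fraction from the inside out:
Start with 6.
2 + 1/(6/1) = 2 + 1/6 = 13/6
6 + 1/(13/6) = 6 + 6/13 = 84/13
2 + 1/(84/13) = 2 + 13/84 = 181/84
6 + 1/(181/84) = 6 + 84/181 = 1170/181
2 + 1/(1170/181) = 2 + 181/1170 = 2521/1170
3 + 1/(2521/1170) = 3 + 1170/2521 = 8733/2521

8733/2521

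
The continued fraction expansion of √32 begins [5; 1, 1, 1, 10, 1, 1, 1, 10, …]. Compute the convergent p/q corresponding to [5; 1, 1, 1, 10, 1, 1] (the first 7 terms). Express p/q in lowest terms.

379/67

Starting at the tail and folding back:
Start with 1.
1 + 1/(1/1) = 1 + 1/1 = 2/1
10 + 1/(2/1) = 10 + 1/2 = 21/2
1 + 1/(21/2) = 1 + 2/21 = 23/21
1 + 1/(23/21) = 1 + 21/23 = 44/23
1 + 1/(44/23) = 1 + 23/44 = 67/44
5 + 1/(67/44) = 5 + 44/67 = 379/67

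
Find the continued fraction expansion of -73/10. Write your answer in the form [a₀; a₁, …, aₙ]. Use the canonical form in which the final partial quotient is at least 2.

Run the Euclidean algorithm, recording each quotient:
-73 ÷ 10 → quotient -8, remainder 7
10 ÷ 7 → quotient 1, remainder 3
7 ÷ 3 → quotient 2, remainder 1
3 ÷ 1 → quotient 3, remainder 0

[-8; 1, 2, 3]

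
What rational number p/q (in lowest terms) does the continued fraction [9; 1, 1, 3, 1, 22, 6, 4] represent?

49319/5161

Start with 4.
6 + 1/(4/1) = 6 + 1/4 = 25/4
22 + 1/(25/4) = 22 + 4/25 = 554/25
1 + 1/(554/25) = 1 + 25/554 = 579/554
3 + 1/(579/554) = 3 + 554/579 = 2291/579
1 + 1/(2291/579) = 1 + 579/2291 = 2870/2291
1 + 1/(2870/2291) = 1 + 2291/2870 = 5161/2870
9 + 1/(5161/2870) = 9 + 2870/5161 = 49319/5161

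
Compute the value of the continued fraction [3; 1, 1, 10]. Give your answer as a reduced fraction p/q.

74/21

Start with 10.
1 + 1/(10/1) = 1 + 1/10 = 11/10
1 + 1/(11/10) = 1 + 10/11 = 21/11
3 + 1/(21/11) = 3 + 11/21 = 74/21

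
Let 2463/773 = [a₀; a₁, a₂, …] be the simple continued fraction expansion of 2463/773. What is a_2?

2

2463 ÷ 773 → quotient 3, remainder 144
773 ÷ 144 → quotient 5, remainder 53
144 ÷ 53 → quotient 2, remainder 38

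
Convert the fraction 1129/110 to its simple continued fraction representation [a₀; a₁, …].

[10; 3, 1, 3, 1, 5]

Run the Euclidean algorithm, recording each quotient:
⌊1129/110⌋ = 10, remainder 29
⌊110/29⌋ = 3, remainder 23
⌊29/23⌋ = 1, remainder 6
⌊23/6⌋ = 3, remainder 5
⌊6/5⌋ = 1, remainder 1
⌊5/1⌋ = 5, remainder 0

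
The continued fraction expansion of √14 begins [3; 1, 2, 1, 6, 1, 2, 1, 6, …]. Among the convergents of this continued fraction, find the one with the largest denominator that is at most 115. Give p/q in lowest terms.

a_0 = 3: 3/1  (≤ bound)
a_1 = 1: 4/1  (≤ bound)
a_2 = 2: 11/3  (≤ bound)
a_3 = 1: 15/4  (≤ bound)
a_4 = 6: 101/27  (≤ bound)
a_5 = 1: 116/31  (≤ bound)
a_6 = 2: 333/89  (≤ bound)
a_7 = 1: 449/120  (> 115, stop)

333/89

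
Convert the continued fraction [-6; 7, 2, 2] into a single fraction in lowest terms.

-217/37

Collapse the nested fraction from the inside out:
Start with 2.
2 + 1/(2/1) = 2 + 1/2 = 5/2
7 + 1/(5/2) = 7 + 2/5 = 37/5
-6 + 1/(37/5) = -6 + 5/37 = -217/37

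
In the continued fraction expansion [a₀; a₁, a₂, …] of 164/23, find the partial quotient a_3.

2

⌊164/23⌋ = 7, remainder 3
⌊23/3⌋ = 7, remainder 2
⌊3/2⌋ = 1, remainder 1
⌊2/1⌋ = 2, remainder 0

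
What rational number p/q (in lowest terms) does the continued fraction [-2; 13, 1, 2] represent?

Starting at the tail and folding back:
Start with 2.
1 + 1/(2/1) = 1 + 1/2 = 3/2
13 + 1/(3/2) = 13 + 2/3 = 41/3
-2 + 1/(41/3) = -2 + 3/41 = -79/41

-79/41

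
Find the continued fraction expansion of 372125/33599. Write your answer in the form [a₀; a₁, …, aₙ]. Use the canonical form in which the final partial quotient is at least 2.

[11; 13, 4, 52, 1, 1, 2, 2]

Apply division with remainder until the remainder is 0:
⌊372125/33599⌋ = 11, remainder 2536
⌊33599/2536⌋ = 13, remainder 631
⌊2536/631⌋ = 4, remainder 12
⌊631/12⌋ = 52, remainder 7
⌊12/7⌋ = 1, remainder 5
⌊7/5⌋ = 1, remainder 2
⌊5/2⌋ = 2, remainder 1
⌊2/1⌋ = 2, remainder 0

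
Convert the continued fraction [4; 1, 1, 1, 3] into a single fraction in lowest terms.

51/11

Starting at the tail and folding back:
Start with 3.
1 + 1/(3/1) = 1 + 1/3 = 4/3
1 + 1/(4/3) = 1 + 3/4 = 7/4
1 + 1/(7/4) = 1 + 4/7 = 11/7
4 + 1/(11/7) = 4 + 7/11 = 51/11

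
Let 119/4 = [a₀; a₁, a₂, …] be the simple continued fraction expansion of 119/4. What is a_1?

1

119 ÷ 4 → quotient 29, remainder 3
4 ÷ 3 → quotient 1, remainder 1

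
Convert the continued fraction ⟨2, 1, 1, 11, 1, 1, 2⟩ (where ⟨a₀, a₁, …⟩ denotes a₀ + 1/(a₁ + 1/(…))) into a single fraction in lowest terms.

305/121

Start with 2.
1 + 1/(2/1) = 1 + 1/2 = 3/2
1 + 1/(3/2) = 1 + 2/3 = 5/3
11 + 1/(5/3) = 11 + 3/5 = 58/5
1 + 1/(58/5) = 1 + 5/58 = 63/58
1 + 1/(63/58) = 1 + 58/63 = 121/63
2 + 1/(121/63) = 2 + 63/121 = 305/121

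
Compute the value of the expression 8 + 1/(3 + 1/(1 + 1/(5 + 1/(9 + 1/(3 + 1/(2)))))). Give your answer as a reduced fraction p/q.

12581/1523

Use the convergent recurrence hₖ = aₖ·hₖ₋₁ + hₖ₋₂ (and likewise for the denominators kₖ):
a_0 = 8: 8/1
a_1 = 3: 25/3
a_2 = 1: 33/4
a_3 = 5: 190/23
a_4 = 9: 1743/211
a_5 = 3: 5419/656
a_6 = 2: 12581/1523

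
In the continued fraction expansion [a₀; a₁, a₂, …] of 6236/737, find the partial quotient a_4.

Repeatedly divide and take the remainder:
6236 = 8·737 + 340, so a_0 = 8
737 = 2·340 + 57, so a_1 = 2
340 = 5·57 + 55, so a_2 = 5
57 = 1·55 + 2, so a_3 = 1
55 = 27·2 + 1, so a_4 = 27

27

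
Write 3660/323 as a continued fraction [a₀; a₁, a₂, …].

[11; 3, 53, 2]

Repeatedly divide and take the remainder:
3660 ÷ 323 → quotient 11, remainder 107
323 ÷ 107 → quotient 3, remainder 2
107 ÷ 2 → quotient 53, remainder 1
2 ÷ 1 → quotient 2, remainder 0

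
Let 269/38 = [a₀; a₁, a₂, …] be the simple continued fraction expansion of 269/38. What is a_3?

2

Repeatedly divide and take the remainder:
269 ÷ 38 → quotient 7, remainder 3
38 ÷ 3 → quotient 12, remainder 2
3 ÷ 2 → quotient 1, remainder 1
2 ÷ 1 → quotient 2, remainder 0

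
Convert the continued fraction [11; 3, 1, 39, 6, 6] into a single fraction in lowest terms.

Collapse the nested fraction from the inside out:
Start with 6.
6 + 1/(6/1) = 6 + 1/6 = 37/6
39 + 1/(37/6) = 39 + 6/37 = 1449/37
1 + 1/(1449/37) = 1 + 37/1449 = 1486/1449
3 + 1/(1486/1449) = 3 + 1449/1486 = 5907/1486
11 + 1/(5907/1486) = 11 + 1486/5907 = 66463/5907

66463/5907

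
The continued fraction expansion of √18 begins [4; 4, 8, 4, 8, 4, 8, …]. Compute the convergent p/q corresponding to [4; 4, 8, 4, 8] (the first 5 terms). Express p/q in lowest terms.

Start with 8.
4 + 1/(8/1) = 4 + 1/8 = 33/8
8 + 1/(33/8) = 8 + 8/33 = 272/33
4 + 1/(272/33) = 4 + 33/272 = 1121/272
4 + 1/(1121/272) = 4 + 272/1121 = 4756/1121

4756/1121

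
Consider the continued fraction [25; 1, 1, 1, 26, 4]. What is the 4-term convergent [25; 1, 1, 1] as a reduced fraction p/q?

77/3

a_0 = 25: 25/1
a_1 = 1: 26/1
a_2 = 1: 51/2
a_3 = 1: 77/3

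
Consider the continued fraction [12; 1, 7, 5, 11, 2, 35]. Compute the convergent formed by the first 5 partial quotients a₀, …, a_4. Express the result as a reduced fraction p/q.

Starting at the tail and folding back:
Start with 11.
5 + 1/(11/1) = 5 + 1/11 = 56/11
7 + 1/(56/11) = 7 + 11/56 = 403/56
1 + 1/(403/56) = 1 + 56/403 = 459/403
12 + 1/(459/403) = 12 + 403/459 = 5911/459

5911/459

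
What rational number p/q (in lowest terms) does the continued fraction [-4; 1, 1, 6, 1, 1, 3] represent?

Build up convergents one term at a time:
a_0 = -4: -4/1
a_1 = 1: -3/1
a_2 = 1: -7/2
a_3 = 6: -45/13
a_4 = 1: -52/15
a_5 = 1: -97/28
a_6 = 3: -343/99

-343/99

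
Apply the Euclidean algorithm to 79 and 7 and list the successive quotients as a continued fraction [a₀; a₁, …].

[11; 3, 2]

Run the Euclidean algorithm, recording each quotient:
79 ÷ 7 → quotient 11, remainder 2
7 ÷ 2 → quotient 3, remainder 1
2 ÷ 1 → quotient 2, remainder 0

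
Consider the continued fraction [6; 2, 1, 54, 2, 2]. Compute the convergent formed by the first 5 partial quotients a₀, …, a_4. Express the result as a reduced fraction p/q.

Build up convergents one term at a time:
a_0 = 6: 6/1
a_1 = 2: 13/2
a_2 = 1: 19/3
a_3 = 54: 1039/164
a_4 = 2: 2097/331

2097/331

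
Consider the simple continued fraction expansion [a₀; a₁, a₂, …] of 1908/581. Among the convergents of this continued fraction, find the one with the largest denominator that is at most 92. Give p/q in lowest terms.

266/81

a_0 = 3: 3/1  (≤ bound)
a_1 = 3: 10/3  (≤ bound)
a_2 = 1: 13/4  (≤ bound)
a_3 = 1: 23/7  (≤ bound)
a_4 = 11: 266/81  (≤ bound)
a_5 = 3: 821/250  (> 92, stop)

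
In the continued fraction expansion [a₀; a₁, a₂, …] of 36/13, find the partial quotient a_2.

3

⌊36/13⌋ = 2, remainder 10
⌊13/10⌋ = 1, remainder 3
⌊10/3⌋ = 3, remainder 1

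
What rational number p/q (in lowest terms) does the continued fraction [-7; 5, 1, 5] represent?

-239/35

Collapse the nested fraction from the inside out:
Start with 5.
1 + 1/(5/1) = 1 + 1/5 = 6/5
5 + 1/(6/5) = 5 + 5/6 = 35/6
-7 + 1/(35/6) = -7 + 6/35 = -239/35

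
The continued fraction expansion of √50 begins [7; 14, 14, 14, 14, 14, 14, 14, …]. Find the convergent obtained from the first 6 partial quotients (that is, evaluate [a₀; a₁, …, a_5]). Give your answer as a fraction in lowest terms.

Starting at the tail and folding back:
Start with 14.
14 + 1/(14/1) = 14 + 1/14 = 197/14
14 + 1/(197/14) = 14 + 14/197 = 2772/197
14 + 1/(2772/197) = 14 + 197/2772 = 39005/2772
14 + 1/(39005/2772) = 14 + 2772/39005 = 548842/39005
7 + 1/(548842/39005) = 7 + 39005/548842 = 3880899/548842

3880899/548842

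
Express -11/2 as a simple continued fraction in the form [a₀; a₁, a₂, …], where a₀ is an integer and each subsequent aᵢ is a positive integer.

Run the Euclidean algorithm, recording each quotient:
-11 ÷ 2 → quotient -6, remainder 1
2 ÷ 1 → quotient 2, remainder 0

[-6; 2]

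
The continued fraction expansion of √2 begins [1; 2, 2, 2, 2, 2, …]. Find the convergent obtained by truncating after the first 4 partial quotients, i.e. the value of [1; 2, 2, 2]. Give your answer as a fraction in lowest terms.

17/12

Start with 2.
2 + 1/(2/1) = 2 + 1/2 = 5/2
2 + 1/(5/2) = 2 + 2/5 = 12/5
1 + 1/(12/5) = 1 + 5/12 = 17/12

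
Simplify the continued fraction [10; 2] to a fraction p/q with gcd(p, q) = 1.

21/2

Work from the innermost term outward:
Start with 2.
10 + 1/(2/1) = 10 + 1/2 = 21/2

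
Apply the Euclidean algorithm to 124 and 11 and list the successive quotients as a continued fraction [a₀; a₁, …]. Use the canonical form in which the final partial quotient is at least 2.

[11; 3, 1, 2]

124 = 11·11 + 3, so a_0 = 11
11 = 3·3 + 2, so a_1 = 3
3 = 1·2 + 1, so a_2 = 1
2 = 2·1 + 0, so a_3 = 2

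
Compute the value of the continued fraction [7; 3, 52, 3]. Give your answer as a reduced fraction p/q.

3475/474

a_0 = 7: 7/1
a_1 = 3: 22/3
a_2 = 52: 1151/157
a_3 = 3: 3475/474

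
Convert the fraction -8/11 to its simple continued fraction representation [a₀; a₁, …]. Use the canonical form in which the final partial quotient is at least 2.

[-1; 3, 1, 2]

-8 ÷ 11 → quotient -1, remainder 3
11 ÷ 3 → quotient 3, remainder 2
3 ÷ 2 → quotient 1, remainder 1
2 ÷ 1 → quotient 2, remainder 0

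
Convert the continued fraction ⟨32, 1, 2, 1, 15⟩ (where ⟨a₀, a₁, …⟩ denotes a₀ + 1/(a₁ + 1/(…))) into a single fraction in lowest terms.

a_0 = 32: 32/1
a_1 = 1: 33/1
a_2 = 2: 98/3
a_3 = 1: 131/4
a_4 = 15: 2063/63

2063/63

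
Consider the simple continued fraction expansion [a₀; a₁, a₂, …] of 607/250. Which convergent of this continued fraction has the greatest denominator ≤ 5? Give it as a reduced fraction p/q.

a_0 = 2: 2/1  (≤ bound)
a_1 = 2: 5/2  (≤ bound)
a_2 = 2: 12/5  (≤ bound)
a_3 = 1: 17/7  (> 5, stop)

12/5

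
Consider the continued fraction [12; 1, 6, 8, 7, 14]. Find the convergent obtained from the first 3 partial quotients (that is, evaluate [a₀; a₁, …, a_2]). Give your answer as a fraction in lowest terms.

Start with 6.
1 + 1/(6/1) = 1 + 1/6 = 7/6
12 + 1/(7/6) = 12 + 6/7 = 90/7

90/7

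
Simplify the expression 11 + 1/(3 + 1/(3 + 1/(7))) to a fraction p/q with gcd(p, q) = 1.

Compute successive convergents:
a_0 = 11: 11/1
a_1 = 3: 34/3
a_2 = 3: 113/10
a_3 = 7: 825/73

825/73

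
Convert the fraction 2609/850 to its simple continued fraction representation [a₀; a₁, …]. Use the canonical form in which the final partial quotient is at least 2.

[3; 14, 2, 2, 5, 2]

Repeatedly divide and take the remainder:
⌊2609/850⌋ = 3, remainder 59
⌊850/59⌋ = 14, remainder 24
⌊59/24⌋ = 2, remainder 11
⌊24/11⌋ = 2, remainder 2
⌊11/2⌋ = 5, remainder 1
⌊2/1⌋ = 2, remainder 0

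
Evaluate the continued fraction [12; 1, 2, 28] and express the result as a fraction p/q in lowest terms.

1077/85

Work from the innermost term outward:
Start with 28.
2 + 1/(28/1) = 2 + 1/28 = 57/28
1 + 1/(57/28) = 1 + 28/57 = 85/57
12 + 1/(85/57) = 12 + 57/85 = 1077/85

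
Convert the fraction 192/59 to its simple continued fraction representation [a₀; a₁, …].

[3; 3, 1, 14]

Run the Euclidean algorithm, recording each quotient:
⌊192/59⌋ = 3, remainder 15
⌊59/15⌋ = 3, remainder 14
⌊15/14⌋ = 1, remainder 1
⌊14/1⌋ = 14, remainder 0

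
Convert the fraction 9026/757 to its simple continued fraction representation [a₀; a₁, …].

Repeatedly divide and take the remainder:
⌊9026/757⌋ = 11, remainder 699
⌊757/699⌋ = 1, remainder 58
⌊699/58⌋ = 12, remainder 3
⌊58/3⌋ = 19, remainder 1
⌊3/1⌋ = 3, remainder 0

[11; 1, 12, 19, 3]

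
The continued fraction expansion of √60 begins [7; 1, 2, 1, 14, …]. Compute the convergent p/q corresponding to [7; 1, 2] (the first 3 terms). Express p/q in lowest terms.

Work from the innermost term outward:
Start with 2.
1 + 1/(2/1) = 1 + 1/2 = 3/2
7 + 1/(3/2) = 7 + 2/3 = 23/3

23/3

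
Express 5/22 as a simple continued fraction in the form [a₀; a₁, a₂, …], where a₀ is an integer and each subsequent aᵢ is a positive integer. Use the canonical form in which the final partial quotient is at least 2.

[0; 4, 2, 2]

5 = 0·22 + 5, so a_0 = 0
22 = 4·5 + 2, so a_1 = 4
5 = 2·2 + 1, so a_2 = 2
2 = 2·1 + 0, so a_3 = 2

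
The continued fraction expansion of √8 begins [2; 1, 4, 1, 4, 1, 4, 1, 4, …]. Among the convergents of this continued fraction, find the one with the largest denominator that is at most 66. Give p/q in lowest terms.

a_0 = 2: 2/1  (≤ bound)
a_1 = 1: 3/1  (≤ bound)
a_2 = 4: 14/5  (≤ bound)
a_3 = 1: 17/6  (≤ bound)
a_4 = 4: 82/29  (≤ bound)
a_5 = 1: 99/35  (≤ bound)
a_6 = 4: 478/169  (> 66, stop)

99/35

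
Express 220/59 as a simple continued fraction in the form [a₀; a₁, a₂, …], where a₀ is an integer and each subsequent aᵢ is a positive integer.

Run the Euclidean algorithm, recording each quotient:
220 ÷ 59 → quotient 3, remainder 43
59 ÷ 43 → quotient 1, remainder 16
43 ÷ 16 → quotient 2, remainder 11
16 ÷ 11 → quotient 1, remainder 5
11 ÷ 5 → quotient 2, remainder 1
5 ÷ 1 → quotient 5, remainder 0

[3; 1, 2, 1, 2, 5]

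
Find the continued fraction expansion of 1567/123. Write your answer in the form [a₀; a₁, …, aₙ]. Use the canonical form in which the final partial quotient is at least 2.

[12; 1, 2, 1, 5, 2, 2]

1567 = 12·123 + 91, so a_0 = 12
123 = 1·91 + 32, so a_1 = 1
91 = 2·32 + 27, so a_2 = 2
32 = 1·27 + 5, so a_3 = 1
27 = 5·5 + 2, so a_4 = 5
5 = 2·2 + 1, so a_5 = 2
2 = 2·1 + 0, so a_6 = 2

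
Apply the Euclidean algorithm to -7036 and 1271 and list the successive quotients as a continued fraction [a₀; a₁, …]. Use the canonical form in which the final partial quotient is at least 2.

Apply division with remainder until the remainder is 0:
-7036 ÷ 1271 → quotient -6, remainder 590
1271 ÷ 590 → quotient 2, remainder 91
590 ÷ 91 → quotient 6, remainder 44
91 ÷ 44 → quotient 2, remainder 3
44 ÷ 3 → quotient 14, remainder 2
3 ÷ 2 → quotient 1, remainder 1
2 ÷ 1 → quotient 2, remainder 0

[-6; 2, 6, 2, 14, 1, 2]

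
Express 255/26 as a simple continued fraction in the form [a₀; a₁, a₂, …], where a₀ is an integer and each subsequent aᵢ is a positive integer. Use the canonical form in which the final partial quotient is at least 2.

255 = 9·26 + 21, so a_0 = 9
26 = 1·21 + 5, so a_1 = 1
21 = 4·5 + 1, so a_2 = 4
5 = 5·1 + 0, so a_3 = 5

[9; 1, 4, 5]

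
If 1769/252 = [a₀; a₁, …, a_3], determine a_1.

50

⌊1769/252⌋ = 7, remainder 5
⌊252/5⌋ = 50, remainder 2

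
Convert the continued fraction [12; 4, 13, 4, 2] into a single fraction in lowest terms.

5939/485

Work from the innermost term outward:
Start with 2.
4 + 1/(2/1) = 4 + 1/2 = 9/2
13 + 1/(9/2) = 13 + 2/9 = 119/9
4 + 1/(119/9) = 4 + 9/119 = 485/119
12 + 1/(485/119) = 12 + 119/485 = 5939/485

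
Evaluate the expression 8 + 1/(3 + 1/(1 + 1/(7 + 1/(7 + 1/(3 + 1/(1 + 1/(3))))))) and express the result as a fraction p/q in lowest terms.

28399/3439

Start with 3.
1 + 1/(3/1) = 1 + 1/3 = 4/3
3 + 1/(4/3) = 3 + 3/4 = 15/4
7 + 1/(15/4) = 7 + 4/15 = 109/15
7 + 1/(109/15) = 7 + 15/109 = 778/109
1 + 1/(778/109) = 1 + 109/778 = 887/778
3 + 1/(887/778) = 3 + 778/887 = 3439/887
8 + 1/(3439/887) = 8 + 887/3439 = 28399/3439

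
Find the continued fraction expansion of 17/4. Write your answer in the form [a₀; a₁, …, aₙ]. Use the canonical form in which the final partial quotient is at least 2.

[4; 4]

17 ÷ 4 → quotient 4, remainder 1
4 ÷ 1 → quotient 4, remainder 0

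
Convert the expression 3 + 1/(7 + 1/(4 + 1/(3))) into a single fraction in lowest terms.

a_0 = 3: 3/1
a_1 = 7: 22/7
a_2 = 4: 91/29
a_3 = 3: 295/94

295/94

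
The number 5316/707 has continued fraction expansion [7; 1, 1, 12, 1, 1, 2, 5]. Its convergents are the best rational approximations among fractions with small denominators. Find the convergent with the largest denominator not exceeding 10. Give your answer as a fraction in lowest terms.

List convergents until the denominator exceeds the bound:
a_0 = 7: 7/1  (≤ bound)
a_1 = 1: 8/1  (≤ bound)
a_2 = 1: 15/2  (≤ bound)
a_3 = 12: 188/25  (> 10, stop)

15/2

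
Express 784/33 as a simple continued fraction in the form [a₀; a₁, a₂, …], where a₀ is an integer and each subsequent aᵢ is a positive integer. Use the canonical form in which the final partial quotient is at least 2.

Apply division with remainder until the remainder is 0:
784 ÷ 33 → quotient 23, remainder 25
33 ÷ 25 → quotient 1, remainder 8
25 ÷ 8 → quotient 3, remainder 1
8 ÷ 1 → quotient 8, remainder 0

[23; 1, 3, 8]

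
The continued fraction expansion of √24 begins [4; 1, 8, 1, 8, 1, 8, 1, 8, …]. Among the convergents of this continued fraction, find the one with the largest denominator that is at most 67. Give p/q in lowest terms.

49/10

a_0 = 4: 4/1  (≤ bound)
a_1 = 1: 5/1  (≤ bound)
a_2 = 8: 44/9  (≤ bound)
a_3 = 1: 49/10  (≤ bound)
a_4 = 8: 436/89  (> 67, stop)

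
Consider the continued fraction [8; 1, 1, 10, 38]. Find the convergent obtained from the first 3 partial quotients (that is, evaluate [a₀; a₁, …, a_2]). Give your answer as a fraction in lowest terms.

Start with 1.
1 + 1/(1/1) = 1 + 1/1 = 2/1
8 + 1/(2/1) = 8 + 1/2 = 17/2

17/2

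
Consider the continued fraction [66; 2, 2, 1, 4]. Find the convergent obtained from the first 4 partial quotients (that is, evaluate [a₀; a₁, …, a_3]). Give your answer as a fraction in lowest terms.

465/7

a_0 = 66: 66/1
a_1 = 2: 133/2
a_2 = 2: 332/5
a_3 = 1: 465/7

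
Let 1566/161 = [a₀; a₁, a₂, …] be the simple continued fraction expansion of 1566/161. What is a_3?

⌊1566/161⌋ = 9, remainder 117
⌊161/117⌋ = 1, remainder 44
⌊117/44⌋ = 2, remainder 29
⌊44/29⌋ = 1, remainder 15

1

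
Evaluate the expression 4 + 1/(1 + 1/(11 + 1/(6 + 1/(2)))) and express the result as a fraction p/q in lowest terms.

Build up convergents one term at a time:
a_0 = 4: 4/1
a_1 = 1: 5/1
a_2 = 11: 59/12
a_3 = 6: 359/73
a_4 = 2: 777/158

777/158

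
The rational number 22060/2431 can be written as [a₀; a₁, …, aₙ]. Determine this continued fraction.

[9; 13, 2, 3, 8, 3]

22060 ÷ 2431 → quotient 9, remainder 181
2431 ÷ 181 → quotient 13, remainder 78
181 ÷ 78 → quotient 2, remainder 25
78 ÷ 25 → quotient 3, remainder 3
25 ÷ 3 → quotient 8, remainder 1
3 ÷ 1 → quotient 3, remainder 0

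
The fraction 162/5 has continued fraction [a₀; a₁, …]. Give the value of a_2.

2

162 ÷ 5 → quotient 32, remainder 2
5 ÷ 2 → quotient 2, remainder 1
2 ÷ 1 → quotient 2, remainder 0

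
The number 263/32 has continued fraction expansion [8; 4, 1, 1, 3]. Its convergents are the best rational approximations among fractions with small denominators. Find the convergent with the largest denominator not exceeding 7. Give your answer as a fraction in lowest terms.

41/5

a_0 = 8: 8/1  (≤ bound)
a_1 = 4: 33/4  (≤ bound)
a_2 = 1: 41/5  (≤ bound)
a_3 = 1: 74/9  (> 7, stop)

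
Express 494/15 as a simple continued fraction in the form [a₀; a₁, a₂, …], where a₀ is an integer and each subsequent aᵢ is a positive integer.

494 = 32·15 + 14, so a_0 = 32
15 = 1·14 + 1, so a_1 = 1
14 = 14·1 + 0, so a_2 = 14

[32; 1, 14]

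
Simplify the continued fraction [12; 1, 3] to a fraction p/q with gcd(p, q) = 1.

51/4

a_0 = 12: 12/1
a_1 = 1: 13/1
a_2 = 3: 51/4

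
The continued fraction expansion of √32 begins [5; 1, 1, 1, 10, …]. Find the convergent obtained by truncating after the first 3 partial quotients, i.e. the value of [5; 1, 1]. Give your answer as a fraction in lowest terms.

Compute successive convergents:
a_0 = 5: 5/1
a_1 = 1: 6/1
a_2 = 1: 11/2

11/2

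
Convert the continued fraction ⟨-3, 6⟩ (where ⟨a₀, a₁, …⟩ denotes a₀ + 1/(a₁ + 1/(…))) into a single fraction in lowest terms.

Work from the innermost term outward:
Start with 6.
-3 + 1/(6/1) = -3 + 1/6 = -17/6

-17/6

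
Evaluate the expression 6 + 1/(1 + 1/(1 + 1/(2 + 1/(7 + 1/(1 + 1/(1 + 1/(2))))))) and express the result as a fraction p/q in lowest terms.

1319/200

Collapse the nested fraction from the inside out:
Start with 2.
1 + 1/(2/1) = 1 + 1/2 = 3/2
1 + 1/(3/2) = 1 + 2/3 = 5/3
7 + 1/(5/3) = 7 + 3/5 = 38/5
2 + 1/(38/5) = 2 + 5/38 = 81/38
1 + 1/(81/38) = 1 + 38/81 = 119/81
1 + 1/(119/81) = 1 + 81/119 = 200/119
6 + 1/(200/119) = 6 + 119/200 = 1319/200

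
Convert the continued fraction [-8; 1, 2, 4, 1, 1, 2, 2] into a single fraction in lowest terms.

a_0 = -8: -8/1
a_1 = 1: -7/1
a_2 = 2: -22/3
a_3 = 4: -95/13
a_4 = 1: -117/16
a_5 = 1: -212/29
a_6 = 2: -541/74
a_7 = 2: -1294/177

-1294/177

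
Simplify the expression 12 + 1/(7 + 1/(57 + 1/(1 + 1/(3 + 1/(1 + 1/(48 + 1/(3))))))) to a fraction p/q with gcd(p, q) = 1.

Start with 3.
48 + 1/(3/1) = 48 + 1/3 = 145/3
1 + 1/(145/3) = 1 + 3/145 = 148/145
3 + 1/(148/145) = 3 + 145/148 = 589/148
1 + 1/(589/148) = 1 + 148/589 = 737/589
57 + 1/(737/589) = 57 + 589/737 = 42598/737
7 + 1/(42598/737) = 7 + 737/42598 = 298923/42598
12 + 1/(298923/42598) = 12 + 42598/298923 = 3629674/298923

3629674/298923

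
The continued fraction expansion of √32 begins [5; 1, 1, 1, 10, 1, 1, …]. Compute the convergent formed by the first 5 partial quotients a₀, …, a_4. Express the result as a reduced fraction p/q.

181/32

Starting at the tail and folding back:
Start with 10.
1 + 1/(10/1) = 1 + 1/10 = 11/10
1 + 1/(11/10) = 1 + 10/11 = 21/11
1 + 1/(21/11) = 1 + 11/21 = 32/21
5 + 1/(32/21) = 5 + 21/32 = 181/32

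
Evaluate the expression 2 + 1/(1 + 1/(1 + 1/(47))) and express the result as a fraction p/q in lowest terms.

Compute successive convergents:
a_0 = 2: 2/1
a_1 = 1: 3/1
a_2 = 1: 5/2
a_3 = 47: 238/95

238/95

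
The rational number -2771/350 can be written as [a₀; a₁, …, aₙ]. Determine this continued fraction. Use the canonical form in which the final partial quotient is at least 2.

⌊-2771/350⌋ = -8, remainder 29
⌊350/29⌋ = 12, remainder 2
⌊29/2⌋ = 14, remainder 1
⌊2/1⌋ = 2, remainder 0

[-8; 12, 14, 2]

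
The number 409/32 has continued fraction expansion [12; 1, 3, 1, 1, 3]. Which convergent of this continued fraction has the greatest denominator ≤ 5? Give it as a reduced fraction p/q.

a_0 = 12: 12/1  (≤ bound)
a_1 = 1: 13/1  (≤ bound)
a_2 = 3: 51/4  (≤ bound)
a_3 = 1: 64/5  (≤ bound)
a_4 = 1: 115/9  (> 5, stop)

64/5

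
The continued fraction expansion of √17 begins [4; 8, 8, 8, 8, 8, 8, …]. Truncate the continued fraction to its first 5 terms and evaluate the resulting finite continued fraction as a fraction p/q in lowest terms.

Use the convergent recurrence hₖ = aₖ·hₖ₋₁ + hₖ₋₂ (and likewise for the denominators kₖ):
a_0 = 4: 4/1
a_1 = 8: 33/8
a_2 = 8: 268/65
a_3 = 8: 2177/528
a_4 = 8: 17684/4289

17684/4289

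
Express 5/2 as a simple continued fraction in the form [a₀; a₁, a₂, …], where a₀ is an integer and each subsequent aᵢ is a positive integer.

[2; 2]

Repeatedly divide and take the remainder:
⌊5/2⌋ = 2, remainder 1
⌊2/1⌋ = 2, remainder 0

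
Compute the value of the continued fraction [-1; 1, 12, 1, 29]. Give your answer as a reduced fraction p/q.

-30/419

Use the convergent recurrence hₖ = aₖ·hₖ₋₁ + hₖ₋₂ (and likewise for the denominators kₖ):
a_0 = -1: -1/1
a_1 = 1: 0/1
a_2 = 12: -1/13
a_3 = 1: -1/14
a_4 = 29: -30/419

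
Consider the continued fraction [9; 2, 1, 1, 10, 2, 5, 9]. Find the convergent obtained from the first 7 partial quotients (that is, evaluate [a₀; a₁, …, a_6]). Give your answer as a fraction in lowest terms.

5713/608

Work from the innermost term outward:
Start with 5.
2 + 1/(5/1) = 2 + 1/5 = 11/5
10 + 1/(11/5) = 10 + 5/11 = 115/11
1 + 1/(115/11) = 1 + 11/115 = 126/115
1 + 1/(126/115) = 1 + 115/126 = 241/126
2 + 1/(241/126) = 2 + 126/241 = 608/241
9 + 1/(608/241) = 9 + 241/608 = 5713/608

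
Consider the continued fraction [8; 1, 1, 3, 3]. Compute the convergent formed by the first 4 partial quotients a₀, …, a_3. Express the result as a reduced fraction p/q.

60/7

Starting at the tail and folding back:
Start with 3.
1 + 1/(3/1) = 1 + 1/3 = 4/3
1 + 1/(4/3) = 1 + 3/4 = 7/4
8 + 1/(7/4) = 8 + 4/7 = 60/7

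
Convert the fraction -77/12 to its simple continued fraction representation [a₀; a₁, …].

-77 ÷ 12 → quotient -7, remainder 7
12 ÷ 7 → quotient 1, remainder 5
7 ÷ 5 → quotient 1, remainder 2
5 ÷ 2 → quotient 2, remainder 1
2 ÷ 1 → quotient 2, remainder 0

[-7; 1, 1, 2, 2]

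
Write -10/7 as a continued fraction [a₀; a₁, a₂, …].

-10 ÷ 7 → quotient -2, remainder 4
7 ÷ 4 → quotient 1, remainder 3
4 ÷ 3 → quotient 1, remainder 1
3 ÷ 1 → quotient 3, remainder 0

[-2; 1, 1, 3]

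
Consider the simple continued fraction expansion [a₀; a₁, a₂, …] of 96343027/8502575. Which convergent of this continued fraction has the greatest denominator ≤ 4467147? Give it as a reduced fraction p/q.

1776288/156763

List convergents until the denominator exceeds the bound:
a_0 = 11: 11/1  (≤ bound)
a_1 = 3: 34/3  (≤ bound)
a_2 = 48: 1643/145  (≤ bound)
a_3 = 7: 11535/1018  (≤ bound)
a_4 = 7: 82388/7271  (≤ bound)
a_5 = 5: 423475/37373  (≤ bound)
a_6 = 4: 1776288/156763  (≤ bound)
a_7 = 54: 96343027/8502575  (> 4467147, stop)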